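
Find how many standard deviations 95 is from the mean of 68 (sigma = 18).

1.5

Step 1: Recall the z-score formula: z = (x - mu) / sigma
Step 2: Substitute values: z = (95 - 68) / 18
Step 3: z = 27 / 18 = 1.5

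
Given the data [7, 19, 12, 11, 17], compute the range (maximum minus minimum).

12

Step 1: Identify the maximum value: max = 19
Step 2: Identify the minimum value: min = 7
Step 3: Range = max - min = 19 - 7 = 12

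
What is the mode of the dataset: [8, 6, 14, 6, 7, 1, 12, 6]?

6

Step 1: Count the frequency of each value:
  1: appears 1 time(s)
  6: appears 3 time(s)
  7: appears 1 time(s)
  8: appears 1 time(s)
  12: appears 1 time(s)
  14: appears 1 time(s)
Step 2: The value 6 appears most frequently (3 times).
Step 3: Mode = 6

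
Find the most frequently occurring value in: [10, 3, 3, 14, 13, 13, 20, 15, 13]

13

Step 1: Count the frequency of each value:
  3: appears 2 time(s)
  10: appears 1 time(s)
  13: appears 3 time(s)
  14: appears 1 time(s)
  15: appears 1 time(s)
  20: appears 1 time(s)
Step 2: The value 13 appears most frequently (3 times).
Step 3: Mode = 13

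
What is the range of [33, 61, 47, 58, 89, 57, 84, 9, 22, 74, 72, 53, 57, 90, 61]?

81

Step 1: Identify the maximum value: max = 90
Step 2: Identify the minimum value: min = 9
Step 3: Range = max - min = 90 - 9 = 81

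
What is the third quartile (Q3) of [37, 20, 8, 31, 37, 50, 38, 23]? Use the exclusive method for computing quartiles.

37.75

Step 1: Sort the data: [8, 20, 23, 31, 37, 37, 38, 50]
Step 2: n = 8
Step 3: Using the exclusive quartile method:
  Q1 = 20.75
  Q2 (median) = 34
  Q3 = 37.75
  IQR = Q3 - Q1 = 37.75 - 20.75 = 17
Step 4: Q3 = 37.75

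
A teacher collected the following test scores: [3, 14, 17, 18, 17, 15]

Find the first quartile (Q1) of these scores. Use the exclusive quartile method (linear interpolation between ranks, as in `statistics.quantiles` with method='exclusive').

11.25

Step 1: Sort the data: [3, 14, 15, 17, 17, 18]
Step 2: n = 6
Step 3: Using the exclusive quartile method:
  Q1 = 11.25
  Q2 (median) = 16
  Q3 = 17.25
  IQR = Q3 - Q1 = 17.25 - 11.25 = 6
Step 4: Q1 = 11.25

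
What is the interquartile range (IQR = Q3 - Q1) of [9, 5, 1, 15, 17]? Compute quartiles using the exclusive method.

13

Step 1: Sort the data: [1, 5, 9, 15, 17]
Step 2: n = 5
Step 3: Using the exclusive quartile method:
  Q1 = 3
  Q2 (median) = 9
  Q3 = 16
  IQR = Q3 - Q1 = 16 - 3 = 13
Step 4: IQR = 13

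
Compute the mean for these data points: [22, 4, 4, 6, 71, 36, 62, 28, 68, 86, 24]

37.3636

Step 1: Sum all values: 22 + 4 + 4 + 6 + 71 + 36 + 62 + 28 + 68 + 86 + 24 = 411
Step 2: Count the number of values: n = 11
Step 3: Mean = sum / n = 411 / 11 = 37.3636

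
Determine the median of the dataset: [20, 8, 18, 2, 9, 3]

8.5

Step 1: Sort the data in ascending order: [2, 3, 8, 9, 18, 20]
Step 2: The number of values is n = 6.
Step 3: Since n is even, the median is the average of positions 3 and 4:
  Median = (8 + 9) / 2 = 8.5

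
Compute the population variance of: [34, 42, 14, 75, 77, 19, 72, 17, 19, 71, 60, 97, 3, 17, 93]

950.3556

Step 1: Compute the mean: (34 + 42 + 14 + 75 + 77 + 19 + 72 + 17 + 19 + 71 + 60 + 97 + 3 + 17 + 93) / 15 = 47.3333
Step 2: Compute squared deviations from the mean:
  (34 - 47.3333)^2 = 177.7778
  (42 - 47.3333)^2 = 28.4444
  (14 - 47.3333)^2 = 1111.1111
  (75 - 47.3333)^2 = 765.4444
  (77 - 47.3333)^2 = 880.1111
  (19 - 47.3333)^2 = 802.7778
  (72 - 47.3333)^2 = 608.4444
  (17 - 47.3333)^2 = 920.1111
  (19 - 47.3333)^2 = 802.7778
  (71 - 47.3333)^2 = 560.1111
  (60 - 47.3333)^2 = 160.4444
  (97 - 47.3333)^2 = 2466.7778
  (3 - 47.3333)^2 = 1965.4444
  (17 - 47.3333)^2 = 920.1111
  (93 - 47.3333)^2 = 2085.4444
Step 3: Sum of squared deviations = 14255.3333
Step 4: Population variance = 14255.3333 / 15 = 950.3556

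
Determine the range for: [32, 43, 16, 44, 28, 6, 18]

38

Step 1: Identify the maximum value: max = 44
Step 2: Identify the minimum value: min = 6
Step 3: Range = max - min = 44 - 6 = 38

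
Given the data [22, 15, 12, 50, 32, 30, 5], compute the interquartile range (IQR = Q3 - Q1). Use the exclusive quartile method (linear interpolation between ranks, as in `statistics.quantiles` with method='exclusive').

20

Step 1: Sort the data: [5, 12, 15, 22, 30, 32, 50]
Step 2: n = 7
Step 3: Using the exclusive quartile method:
  Q1 = 12
  Q2 (median) = 22
  Q3 = 32
  IQR = Q3 - Q1 = 32 - 12 = 20
Step 4: IQR = 20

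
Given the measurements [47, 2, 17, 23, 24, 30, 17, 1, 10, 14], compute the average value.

18.5

Step 1: Sum all values: 47 + 2 + 17 + 23 + 24 + 30 + 17 + 1 + 10 + 14 = 185
Step 2: Count the number of values: n = 10
Step 3: Mean = sum / n = 185 / 10 = 18.5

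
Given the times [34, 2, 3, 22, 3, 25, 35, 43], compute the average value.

20.875

Step 1: Sum all values: 34 + 2 + 3 + 22 + 3 + 25 + 35 + 43 = 167
Step 2: Count the number of values: n = 8
Step 3: Mean = sum / n = 167 / 8 = 20.875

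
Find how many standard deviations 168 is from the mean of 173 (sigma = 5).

-1

Step 1: Recall the z-score formula: z = (x - mu) / sigma
Step 2: Substitute values: z = (168 - 173) / 5
Step 3: z = -5 / 5 = -1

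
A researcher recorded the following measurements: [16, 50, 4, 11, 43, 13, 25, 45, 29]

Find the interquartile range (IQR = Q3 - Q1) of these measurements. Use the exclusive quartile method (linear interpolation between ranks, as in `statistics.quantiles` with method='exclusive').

32

Step 1: Sort the data: [4, 11, 13, 16, 25, 29, 43, 45, 50]
Step 2: n = 9
Step 3: Using the exclusive quartile method:
  Q1 = 12
  Q2 (median) = 25
  Q3 = 44
  IQR = Q3 - Q1 = 44 - 12 = 32
Step 4: IQR = 32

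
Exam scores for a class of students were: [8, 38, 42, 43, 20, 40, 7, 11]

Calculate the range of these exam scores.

36

Step 1: Identify the maximum value: max = 43
Step 2: Identify the minimum value: min = 7
Step 3: Range = max - min = 43 - 7 = 36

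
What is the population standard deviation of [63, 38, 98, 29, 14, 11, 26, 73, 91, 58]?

29.5379

Step 1: Compute the mean: 50.1
Step 2: Sum of squared deviations from the mean: 8724.9
Step 3: Population variance = 8724.9 / 10 = 872.49
Step 4: Standard deviation = sqrt(872.49) = 29.5379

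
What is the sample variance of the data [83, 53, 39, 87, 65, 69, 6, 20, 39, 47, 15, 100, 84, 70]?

845.9615

Step 1: Compute the mean: (83 + 53 + 39 + 87 + 65 + 69 + 6 + 20 + 39 + 47 + 15 + 100 + 84 + 70) / 14 = 55.5
Step 2: Compute squared deviations from the mean:
  (83 - 55.5)^2 = 756.25
  (53 - 55.5)^2 = 6.25
  (39 - 55.5)^2 = 272.25
  (87 - 55.5)^2 = 992.25
  (65 - 55.5)^2 = 90.25
  (69 - 55.5)^2 = 182.25
  (6 - 55.5)^2 = 2450.25
  (20 - 55.5)^2 = 1260.25
  (39 - 55.5)^2 = 272.25
  (47 - 55.5)^2 = 72.25
  (15 - 55.5)^2 = 1640.25
  (100 - 55.5)^2 = 1980.25
  (84 - 55.5)^2 = 812.25
  (70 - 55.5)^2 = 210.25
Step 3: Sum of squared deviations = 10997.5
Step 4: Sample variance = 10997.5 / 13 = 845.9615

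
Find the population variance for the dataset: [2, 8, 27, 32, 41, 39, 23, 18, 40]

177.5802

Step 1: Compute the mean: (2 + 8 + 27 + 32 + 41 + 39 + 23 + 18 + 40) / 9 = 25.5556
Step 2: Compute squared deviations from the mean:
  (2 - 25.5556)^2 = 554.8642
  (8 - 25.5556)^2 = 308.1975
  (27 - 25.5556)^2 = 2.0864
  (32 - 25.5556)^2 = 41.5309
  (41 - 25.5556)^2 = 238.5309
  (39 - 25.5556)^2 = 180.7531
  (23 - 25.5556)^2 = 6.5309
  (18 - 25.5556)^2 = 57.0864
  (40 - 25.5556)^2 = 208.642
Step 3: Sum of squared deviations = 1598.2222
Step 4: Population variance = 1598.2222 / 9 = 177.5802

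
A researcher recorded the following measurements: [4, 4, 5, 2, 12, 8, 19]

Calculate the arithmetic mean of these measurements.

7.7143

Step 1: Sum all values: 4 + 4 + 5 + 2 + 12 + 8 + 19 = 54
Step 2: Count the number of values: n = 7
Step 3: Mean = sum / n = 54 / 7 = 7.7143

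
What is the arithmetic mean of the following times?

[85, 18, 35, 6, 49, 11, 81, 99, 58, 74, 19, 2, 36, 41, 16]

42

Step 1: Sum all values: 85 + 18 + 35 + 6 + 49 + 11 + 81 + 99 + 58 + 74 + 19 + 2 + 36 + 41 + 16 = 630
Step 2: Count the number of values: n = 15
Step 3: Mean = sum / n = 630 / 15 = 42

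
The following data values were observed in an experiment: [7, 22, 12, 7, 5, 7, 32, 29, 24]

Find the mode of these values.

7

Step 1: Count the frequency of each value:
  5: appears 1 time(s)
  7: appears 3 time(s)
  12: appears 1 time(s)
  22: appears 1 time(s)
  24: appears 1 time(s)
  29: appears 1 time(s)
  32: appears 1 time(s)
Step 2: The value 7 appears most frequently (3 times).
Step 3: Mode = 7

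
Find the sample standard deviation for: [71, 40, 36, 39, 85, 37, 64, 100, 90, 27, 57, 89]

25.4563

Step 1: Compute the mean: 61.25
Step 2: Sum of squared deviations from the mean: 7128.25
Step 3: Sample variance = 7128.25 / 11 = 648.0227
Step 4: Standard deviation = sqrt(648.0227) = 25.4563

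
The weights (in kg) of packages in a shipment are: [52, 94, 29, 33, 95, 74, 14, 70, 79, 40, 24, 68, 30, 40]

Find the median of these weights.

46

Step 1: Sort the data in ascending order: [14, 24, 29, 30, 33, 40, 40, 52, 68, 70, 74, 79, 94, 95]
Step 2: The number of values is n = 14.
Step 3: Since n is even, the median is the average of positions 7 and 8:
  Median = (40 + 52) / 2 = 46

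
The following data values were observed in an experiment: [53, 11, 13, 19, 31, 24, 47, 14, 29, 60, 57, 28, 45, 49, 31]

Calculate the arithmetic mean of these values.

34.0667

Step 1: Sum all values: 53 + 11 + 13 + 19 + 31 + 24 + 47 + 14 + 29 + 60 + 57 + 28 + 45 + 49 + 31 = 511
Step 2: Count the number of values: n = 15
Step 3: Mean = sum / n = 511 / 15 = 34.0667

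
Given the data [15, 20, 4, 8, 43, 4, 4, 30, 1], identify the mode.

4

Step 1: Count the frequency of each value:
  1: appears 1 time(s)
  4: appears 3 time(s)
  8: appears 1 time(s)
  15: appears 1 time(s)
  20: appears 1 time(s)
  30: appears 1 time(s)
  43: appears 1 time(s)
Step 2: The value 4 appears most frequently (3 times).
Step 3: Mode = 4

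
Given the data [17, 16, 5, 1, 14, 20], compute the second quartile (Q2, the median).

15

Step 1: Sort the data: [1, 5, 14, 16, 17, 20]
Step 2: n = 6
Step 3: Q2 is the median. Since n is even, it is the average of the values at positions 3 and 4:
  Q2 = (14 + 16) / 2 = 15
Step 4: Q2 = 15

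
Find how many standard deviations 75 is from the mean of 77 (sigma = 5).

-0.4

Step 1: Recall the z-score formula: z = (x - mu) / sigma
Step 2: Substitute values: z = (75 - 77) / 5
Step 3: z = -2 / 5 = -0.4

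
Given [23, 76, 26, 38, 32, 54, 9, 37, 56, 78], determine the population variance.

463.09

Step 1: Compute the mean: (23 + 76 + 26 + 38 + 32 + 54 + 9 + 37 + 56 + 78) / 10 = 42.9
Step 2: Compute squared deviations from the mean:
  (23 - 42.9)^2 = 396.01
  (76 - 42.9)^2 = 1095.61
  (26 - 42.9)^2 = 285.61
  (38 - 42.9)^2 = 24.01
  (32 - 42.9)^2 = 118.81
  (54 - 42.9)^2 = 123.21
  (9 - 42.9)^2 = 1149.21
  (37 - 42.9)^2 = 34.81
  (56 - 42.9)^2 = 171.61
  (78 - 42.9)^2 = 1232.01
Step 3: Sum of squared deviations = 4630.9
Step 4: Population variance = 4630.9 / 10 = 463.09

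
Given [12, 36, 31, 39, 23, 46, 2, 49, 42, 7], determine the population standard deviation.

15.9628

Step 1: Compute the mean: 28.7
Step 2: Sum of squared deviations from the mean: 2548.1
Step 3: Population variance = 2548.1 / 10 = 254.81
Step 4: Standard deviation = sqrt(254.81) = 15.9628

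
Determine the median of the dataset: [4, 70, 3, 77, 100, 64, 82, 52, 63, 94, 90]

70

Step 1: Sort the data in ascending order: [3, 4, 52, 63, 64, 70, 77, 82, 90, 94, 100]
Step 2: The number of values is n = 11.
Step 3: Since n is odd, the median is the middle value at position 6: 70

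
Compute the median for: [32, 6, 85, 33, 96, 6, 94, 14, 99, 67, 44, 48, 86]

48

Step 1: Sort the data in ascending order: [6, 6, 14, 32, 33, 44, 48, 67, 85, 86, 94, 96, 99]
Step 2: The number of values is n = 13.
Step 3: Since n is odd, the median is the middle value at position 7: 48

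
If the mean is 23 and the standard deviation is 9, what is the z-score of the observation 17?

-0.6667

Step 1: Recall the z-score formula: z = (x - mu) / sigma
Step 2: Substitute values: z = (17 - 23) / 9
Step 3: z = -6 / 9 = -0.6667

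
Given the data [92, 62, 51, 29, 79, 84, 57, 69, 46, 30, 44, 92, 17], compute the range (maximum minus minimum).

75

Step 1: Identify the maximum value: max = 92
Step 2: Identify the minimum value: min = 17
Step 3: Range = max - min = 92 - 17 = 75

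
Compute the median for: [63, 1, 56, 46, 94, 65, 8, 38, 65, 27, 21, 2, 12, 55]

42

Step 1: Sort the data in ascending order: [1, 2, 8, 12, 21, 27, 38, 46, 55, 56, 63, 65, 65, 94]
Step 2: The number of values is n = 14.
Step 3: Since n is even, the median is the average of positions 7 and 8:
  Median = (38 + 46) / 2 = 42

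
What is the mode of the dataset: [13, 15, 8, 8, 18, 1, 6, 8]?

8

Step 1: Count the frequency of each value:
  1: appears 1 time(s)
  6: appears 1 time(s)
  8: appears 3 time(s)
  13: appears 1 time(s)
  15: appears 1 time(s)
  18: appears 1 time(s)
Step 2: The value 8 appears most frequently (3 times).
Step 3: Mode = 8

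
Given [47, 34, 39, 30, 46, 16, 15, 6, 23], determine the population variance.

185.1358

Step 1: Compute the mean: (47 + 34 + 39 + 30 + 46 + 16 + 15 + 6 + 23) / 9 = 28.4444
Step 2: Compute squared deviations from the mean:
  (47 - 28.4444)^2 = 344.3086
  (34 - 28.4444)^2 = 30.8642
  (39 - 28.4444)^2 = 111.4198
  (30 - 28.4444)^2 = 2.4198
  (46 - 28.4444)^2 = 308.1975
  (16 - 28.4444)^2 = 154.8642
  (15 - 28.4444)^2 = 180.7531
  (6 - 28.4444)^2 = 503.7531
  (23 - 28.4444)^2 = 29.642
Step 3: Sum of squared deviations = 1666.2222
Step 4: Population variance = 1666.2222 / 9 = 185.1358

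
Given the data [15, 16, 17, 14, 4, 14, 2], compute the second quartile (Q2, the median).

14

Step 1: Sort the data: [2, 4, 14, 14, 15, 16, 17]
Step 2: n = 7
Step 3: Q2 is the median. Since n is odd, it is the middle value at position 4: 14
Step 4: Q2 = 14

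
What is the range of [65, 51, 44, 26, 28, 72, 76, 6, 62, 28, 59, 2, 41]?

74

Step 1: Identify the maximum value: max = 76
Step 2: Identify the minimum value: min = 2
Step 3: Range = max - min = 76 - 2 = 74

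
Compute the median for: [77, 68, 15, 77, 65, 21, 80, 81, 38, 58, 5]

65

Step 1: Sort the data in ascending order: [5, 15, 21, 38, 58, 65, 68, 77, 77, 80, 81]
Step 2: The number of values is n = 11.
Step 3: Since n is odd, the median is the middle value at position 6: 65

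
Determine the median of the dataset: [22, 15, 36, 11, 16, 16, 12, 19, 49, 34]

17.5

Step 1: Sort the data in ascending order: [11, 12, 15, 16, 16, 19, 22, 34, 36, 49]
Step 2: The number of values is n = 10.
Step 3: Since n is even, the median is the average of positions 5 and 6:
  Median = (16 + 19) / 2 = 17.5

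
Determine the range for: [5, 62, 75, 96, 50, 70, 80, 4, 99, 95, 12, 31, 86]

95

Step 1: Identify the maximum value: max = 99
Step 2: Identify the minimum value: min = 4
Step 3: Range = max - min = 99 - 4 = 95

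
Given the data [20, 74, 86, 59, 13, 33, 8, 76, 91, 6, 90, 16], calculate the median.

46

Step 1: Sort the data in ascending order: [6, 8, 13, 16, 20, 33, 59, 74, 76, 86, 90, 91]
Step 2: The number of values is n = 12.
Step 3: Since n is even, the median is the average of positions 6 and 7:
  Median = (33 + 59) / 2 = 46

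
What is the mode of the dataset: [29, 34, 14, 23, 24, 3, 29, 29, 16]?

29

Step 1: Count the frequency of each value:
  3: appears 1 time(s)
  14: appears 1 time(s)
  16: appears 1 time(s)
  23: appears 1 time(s)
  24: appears 1 time(s)
  29: appears 3 time(s)
  34: appears 1 time(s)
Step 2: The value 29 appears most frequently (3 times).
Step 3: Mode = 29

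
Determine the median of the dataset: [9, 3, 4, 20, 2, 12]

6.5

Step 1: Sort the data in ascending order: [2, 3, 4, 9, 12, 20]
Step 2: The number of values is n = 6.
Step 3: Since n is even, the median is the average of positions 3 and 4:
  Median = (4 + 9) / 2 = 6.5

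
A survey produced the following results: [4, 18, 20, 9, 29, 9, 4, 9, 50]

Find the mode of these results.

9

Step 1: Count the frequency of each value:
  4: appears 2 time(s)
  9: appears 3 time(s)
  18: appears 1 time(s)
  20: appears 1 time(s)
  29: appears 1 time(s)
  50: appears 1 time(s)
Step 2: The value 9 appears most frequently (3 times).
Step 3: Mode = 9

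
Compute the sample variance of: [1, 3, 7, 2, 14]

28.3

Step 1: Compute the mean: (1 + 3 + 7 + 2 + 14) / 5 = 5.4
Step 2: Compute squared deviations from the mean:
  (1 - 5.4)^2 = 19.36
  (3 - 5.4)^2 = 5.76
  (7 - 5.4)^2 = 2.56
  (2 - 5.4)^2 = 11.56
  (14 - 5.4)^2 = 73.96
Step 3: Sum of squared deviations = 113.2
Step 4: Sample variance = 113.2 / 4 = 28.3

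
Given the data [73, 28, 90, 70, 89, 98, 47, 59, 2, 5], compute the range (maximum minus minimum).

96

Step 1: Identify the maximum value: max = 98
Step 2: Identify the minimum value: min = 2
Step 3: Range = max - min = 98 - 2 = 96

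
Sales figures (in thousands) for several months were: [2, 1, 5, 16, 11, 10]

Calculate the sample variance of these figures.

33.9

Step 1: Compute the mean: (2 + 1 + 5 + 16 + 11 + 10) / 6 = 7.5
Step 2: Compute squared deviations from the mean:
  (2 - 7.5)^2 = 30.25
  (1 - 7.5)^2 = 42.25
  (5 - 7.5)^2 = 6.25
  (16 - 7.5)^2 = 72.25
  (11 - 7.5)^2 = 12.25
  (10 - 7.5)^2 = 6.25
Step 3: Sum of squared deviations = 169.5
Step 4: Sample variance = 169.5 / 5 = 33.9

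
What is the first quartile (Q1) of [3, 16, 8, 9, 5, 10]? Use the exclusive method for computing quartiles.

4.5

Step 1: Sort the data: [3, 5, 8, 9, 10, 16]
Step 2: n = 6
Step 3: Using the exclusive quartile method:
  Q1 = 4.5
  Q2 (median) = 8.5
  Q3 = 11.5
  IQR = Q3 - Q1 = 11.5 - 4.5 = 7
Step 4: Q1 = 4.5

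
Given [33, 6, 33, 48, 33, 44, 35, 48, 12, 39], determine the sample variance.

197.8778

Step 1: Compute the mean: (33 + 6 + 33 + 48 + 33 + 44 + 35 + 48 + 12 + 39) / 10 = 33.1
Step 2: Compute squared deviations from the mean:
  (33 - 33.1)^2 = 0.01
  (6 - 33.1)^2 = 734.41
  (33 - 33.1)^2 = 0.01
  (48 - 33.1)^2 = 222.01
  (33 - 33.1)^2 = 0.01
  (44 - 33.1)^2 = 118.81
  (35 - 33.1)^2 = 3.61
  (48 - 33.1)^2 = 222.01
  (12 - 33.1)^2 = 445.21
  (39 - 33.1)^2 = 34.81
Step 3: Sum of squared deviations = 1780.9
Step 4: Sample variance = 1780.9 / 9 = 197.8778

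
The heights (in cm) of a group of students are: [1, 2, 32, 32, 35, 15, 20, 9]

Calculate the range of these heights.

34

Step 1: Identify the maximum value: max = 35
Step 2: Identify the minimum value: min = 1
Step 3: Range = max - min = 35 - 1 = 34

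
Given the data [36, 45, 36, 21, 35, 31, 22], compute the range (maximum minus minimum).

24

Step 1: Identify the maximum value: max = 45
Step 2: Identify the minimum value: min = 21
Step 3: Range = max - min = 45 - 21 = 24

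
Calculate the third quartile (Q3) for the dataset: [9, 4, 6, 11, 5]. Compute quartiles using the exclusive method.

10

Step 1: Sort the data: [4, 5, 6, 9, 11]
Step 2: n = 5
Step 3: Using the exclusive quartile method:
  Q1 = 4.5
  Q2 (median) = 6
  Q3 = 10
  IQR = Q3 - Q1 = 10 - 4.5 = 5.5
Step 4: Q3 = 10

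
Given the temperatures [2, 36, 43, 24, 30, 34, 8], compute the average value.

25.2857

Step 1: Sum all values: 2 + 36 + 43 + 24 + 30 + 34 + 8 = 177
Step 2: Count the number of values: n = 7
Step 3: Mean = sum / n = 177 / 7 = 25.2857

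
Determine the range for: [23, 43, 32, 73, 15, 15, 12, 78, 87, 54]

75

Step 1: Identify the maximum value: max = 87
Step 2: Identify the minimum value: min = 12
Step 3: Range = max - min = 87 - 12 = 75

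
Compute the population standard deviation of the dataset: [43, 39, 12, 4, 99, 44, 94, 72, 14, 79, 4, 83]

34.0526

Step 1: Compute the mean: 48.9167
Step 2: Sum of squared deviations from the mean: 13914.9167
Step 3: Population variance = 13914.9167 / 12 = 1159.5764
Step 4: Standard deviation = sqrt(1159.5764) = 34.0526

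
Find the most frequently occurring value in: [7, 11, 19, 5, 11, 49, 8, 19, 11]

11

Step 1: Count the frequency of each value:
  5: appears 1 time(s)
  7: appears 1 time(s)
  8: appears 1 time(s)
  11: appears 3 time(s)
  19: appears 2 time(s)
  49: appears 1 time(s)
Step 2: The value 11 appears most frequently (3 times).
Step 3: Mode = 11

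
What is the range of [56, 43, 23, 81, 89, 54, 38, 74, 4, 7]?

85

Step 1: Identify the maximum value: max = 89
Step 2: Identify the minimum value: min = 4
Step 3: Range = max - min = 89 - 4 = 85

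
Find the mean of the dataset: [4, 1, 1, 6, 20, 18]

8.3333

Step 1: Sum all values: 4 + 1 + 1 + 6 + 20 + 18 = 50
Step 2: Count the number of values: n = 6
Step 3: Mean = sum / n = 50 / 6 = 8.3333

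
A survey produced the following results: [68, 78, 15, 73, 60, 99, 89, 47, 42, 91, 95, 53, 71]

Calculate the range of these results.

84

Step 1: Identify the maximum value: max = 99
Step 2: Identify the minimum value: min = 15
Step 3: Range = max - min = 99 - 15 = 84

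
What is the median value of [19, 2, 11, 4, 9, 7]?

8

Step 1: Sort the data in ascending order: [2, 4, 7, 9, 11, 19]
Step 2: The number of values is n = 6.
Step 3: Since n is even, the median is the average of positions 3 and 4:
  Median = (7 + 9) / 2 = 8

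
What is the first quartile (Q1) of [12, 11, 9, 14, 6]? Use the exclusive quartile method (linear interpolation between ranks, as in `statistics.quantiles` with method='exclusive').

7.5

Step 1: Sort the data: [6, 9, 11, 12, 14]
Step 2: n = 5
Step 3: Using the exclusive quartile method:
  Q1 = 7.5
  Q2 (median) = 11
  Q3 = 13
  IQR = Q3 - Q1 = 13 - 7.5 = 5.5
Step 4: Q1 = 7.5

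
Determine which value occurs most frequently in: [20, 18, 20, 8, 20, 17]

20

Step 1: Count the frequency of each value:
  8: appears 1 time(s)
  17: appears 1 time(s)
  18: appears 1 time(s)
  20: appears 3 time(s)
Step 2: The value 20 appears most frequently (3 times).
Step 3: Mode = 20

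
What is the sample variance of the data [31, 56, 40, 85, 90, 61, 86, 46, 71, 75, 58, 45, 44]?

373.4231

Step 1: Compute the mean: (31 + 56 + 40 + 85 + 90 + 61 + 86 + 46 + 71 + 75 + 58 + 45 + 44) / 13 = 60.6154
Step 2: Compute squared deviations from the mean:
  (31 - 60.6154)^2 = 877.071
  (56 - 60.6154)^2 = 21.3018
  (40 - 60.6154)^2 = 424.9941
  (85 - 60.6154)^2 = 594.6095
  (90 - 60.6154)^2 = 863.4556
  (61 - 60.6154)^2 = 0.1479
  (86 - 60.6154)^2 = 644.3787
  (46 - 60.6154)^2 = 213.6095
  (71 - 60.6154)^2 = 107.8402
  (75 - 60.6154)^2 = 206.9172
  (58 - 60.6154)^2 = 6.8402
  (45 - 60.6154)^2 = 243.8402
  (44 - 60.6154)^2 = 276.071
Step 3: Sum of squared deviations = 4481.0769
Step 4: Sample variance = 4481.0769 / 12 = 373.4231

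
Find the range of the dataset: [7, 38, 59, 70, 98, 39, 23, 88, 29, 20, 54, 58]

91

Step 1: Identify the maximum value: max = 98
Step 2: Identify the minimum value: min = 7
Step 3: Range = max - min = 98 - 7 = 91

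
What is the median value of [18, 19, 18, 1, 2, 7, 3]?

7

Step 1: Sort the data in ascending order: [1, 2, 3, 7, 18, 18, 19]
Step 2: The number of values is n = 7.
Step 3: Since n is odd, the median is the middle value at position 4: 7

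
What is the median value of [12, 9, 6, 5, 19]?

9

Step 1: Sort the data in ascending order: [5, 6, 9, 12, 19]
Step 2: The number of values is n = 5.
Step 3: Since n is odd, the median is the middle value at position 3: 9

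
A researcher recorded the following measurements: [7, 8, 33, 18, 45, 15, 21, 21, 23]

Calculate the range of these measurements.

38

Step 1: Identify the maximum value: max = 45
Step 2: Identify the minimum value: min = 7
Step 3: Range = max - min = 45 - 7 = 38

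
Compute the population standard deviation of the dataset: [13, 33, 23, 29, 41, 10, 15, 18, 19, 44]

11.1915

Step 1: Compute the mean: 24.5
Step 2: Sum of squared deviations from the mean: 1252.5
Step 3: Population variance = 1252.5 / 10 = 125.25
Step 4: Standard deviation = sqrt(125.25) = 11.1915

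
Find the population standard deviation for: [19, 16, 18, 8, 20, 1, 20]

6.7582

Step 1: Compute the mean: 14.5714
Step 2: Sum of squared deviations from the mean: 319.7143
Step 3: Population variance = 319.7143 / 7 = 45.6735
Step 4: Standard deviation = sqrt(45.6735) = 6.7582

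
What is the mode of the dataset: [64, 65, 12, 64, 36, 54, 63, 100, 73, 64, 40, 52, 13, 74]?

64

Step 1: Count the frequency of each value:
  12: appears 1 time(s)
  13: appears 1 time(s)
  36: appears 1 time(s)
  40: appears 1 time(s)
  52: appears 1 time(s)
  54: appears 1 time(s)
  63: appears 1 time(s)
  64: appears 3 time(s)
  65: appears 1 time(s)
  73: appears 1 time(s)
  74: appears 1 time(s)
  100: appears 1 time(s)
Step 2: The value 64 appears most frequently (3 times).
Step 3: Mode = 64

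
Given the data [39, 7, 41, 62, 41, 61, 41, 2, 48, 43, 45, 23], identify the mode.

41

Step 1: Count the frequency of each value:
  2: appears 1 time(s)
  7: appears 1 time(s)
  23: appears 1 time(s)
  39: appears 1 time(s)
  41: appears 3 time(s)
  43: appears 1 time(s)
  45: appears 1 time(s)
  48: appears 1 time(s)
  61: appears 1 time(s)
  62: appears 1 time(s)
Step 2: The value 41 appears most frequently (3 times).
Step 3: Mode = 41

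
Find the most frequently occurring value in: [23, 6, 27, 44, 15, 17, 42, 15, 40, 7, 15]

15

Step 1: Count the frequency of each value:
  6: appears 1 time(s)
  7: appears 1 time(s)
  15: appears 3 time(s)
  17: appears 1 time(s)
  23: appears 1 time(s)
  27: appears 1 time(s)
  40: appears 1 time(s)
  42: appears 1 time(s)
  44: appears 1 time(s)
Step 2: The value 15 appears most frequently (3 times).
Step 3: Mode = 15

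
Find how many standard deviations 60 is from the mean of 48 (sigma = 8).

1.5

Step 1: Recall the z-score formula: z = (x - mu) / sigma
Step 2: Substitute values: z = (60 - 48) / 8
Step 3: z = 12 / 8 = 1.5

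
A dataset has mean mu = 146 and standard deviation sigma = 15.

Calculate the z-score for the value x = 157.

0.7333

Step 1: Recall the z-score formula: z = (x - mu) / sigma
Step 2: Substitute values: z = (157 - 146) / 15
Step 3: z = 11 / 15 = 0.7333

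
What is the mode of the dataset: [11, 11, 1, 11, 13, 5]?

11

Step 1: Count the frequency of each value:
  1: appears 1 time(s)
  5: appears 1 time(s)
  11: appears 3 time(s)
  13: appears 1 time(s)
Step 2: The value 11 appears most frequently (3 times).
Step 3: Mode = 11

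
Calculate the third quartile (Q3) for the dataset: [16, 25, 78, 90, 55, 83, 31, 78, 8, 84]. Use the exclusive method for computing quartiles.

83.25

Step 1: Sort the data: [8, 16, 25, 31, 55, 78, 78, 83, 84, 90]
Step 2: n = 10
Step 3: Using the exclusive quartile method:
  Q1 = 22.75
  Q2 (median) = 66.5
  Q3 = 83.25
  IQR = Q3 - Q1 = 83.25 - 22.75 = 60.5
Step 4: Q3 = 83.25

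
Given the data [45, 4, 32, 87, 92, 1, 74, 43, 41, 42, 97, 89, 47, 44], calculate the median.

44.5

Step 1: Sort the data in ascending order: [1, 4, 32, 41, 42, 43, 44, 45, 47, 74, 87, 89, 92, 97]
Step 2: The number of values is n = 14.
Step 3: Since n is even, the median is the average of positions 7 and 8:
  Median = (44 + 45) / 2 = 44.5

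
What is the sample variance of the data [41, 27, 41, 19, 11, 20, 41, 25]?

135.8393

Step 1: Compute the mean: (41 + 27 + 41 + 19 + 11 + 20 + 41 + 25) / 8 = 28.125
Step 2: Compute squared deviations from the mean:
  (41 - 28.125)^2 = 165.7656
  (27 - 28.125)^2 = 1.2656
  (41 - 28.125)^2 = 165.7656
  (19 - 28.125)^2 = 83.2656
  (11 - 28.125)^2 = 293.2656
  (20 - 28.125)^2 = 66.0156
  (41 - 28.125)^2 = 165.7656
  (25 - 28.125)^2 = 9.7656
Step 3: Sum of squared deviations = 950.875
Step 4: Sample variance = 950.875 / 7 = 135.8393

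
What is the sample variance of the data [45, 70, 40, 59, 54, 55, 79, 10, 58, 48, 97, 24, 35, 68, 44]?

467.1143

Step 1: Compute the mean: (45 + 70 + 40 + 59 + 54 + 55 + 79 + 10 + 58 + 48 + 97 + 24 + 35 + 68 + 44) / 15 = 52.4
Step 2: Compute squared deviations from the mean:
  (45 - 52.4)^2 = 54.76
  (70 - 52.4)^2 = 309.76
  (40 - 52.4)^2 = 153.76
  (59 - 52.4)^2 = 43.56
  (54 - 52.4)^2 = 2.56
  (55 - 52.4)^2 = 6.76
  (79 - 52.4)^2 = 707.56
  (10 - 52.4)^2 = 1797.76
  (58 - 52.4)^2 = 31.36
  (48 - 52.4)^2 = 19.36
  (97 - 52.4)^2 = 1989.16
  (24 - 52.4)^2 = 806.56
  (35 - 52.4)^2 = 302.76
  (68 - 52.4)^2 = 243.36
  (44 - 52.4)^2 = 70.56
Step 3: Sum of squared deviations = 6539.6
Step 4: Sample variance = 6539.6 / 14 = 467.1143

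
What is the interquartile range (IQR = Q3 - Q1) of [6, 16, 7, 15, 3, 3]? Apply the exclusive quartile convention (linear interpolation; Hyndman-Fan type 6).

12.25

Step 1: Sort the data: [3, 3, 6, 7, 15, 16]
Step 2: n = 6
Step 3: Using the exclusive quartile method:
  Q1 = 3
  Q2 (median) = 6.5
  Q3 = 15.25
  IQR = Q3 - Q1 = 15.25 - 3 = 12.25
Step 4: IQR = 12.25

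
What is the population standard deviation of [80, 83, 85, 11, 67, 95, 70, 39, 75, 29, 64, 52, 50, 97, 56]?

23.5708

Step 1: Compute the mean: 63.5333
Step 2: Sum of squared deviations from the mean: 8333.7333
Step 3: Population variance = 8333.7333 / 15 = 555.5822
Step 4: Standard deviation = sqrt(555.5822) = 23.5708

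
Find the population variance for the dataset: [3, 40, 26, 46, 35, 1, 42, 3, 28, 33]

266.81

Step 1: Compute the mean: (3 + 40 + 26 + 46 + 35 + 1 + 42 + 3 + 28 + 33) / 10 = 25.7
Step 2: Compute squared deviations from the mean:
  (3 - 25.7)^2 = 515.29
  (40 - 25.7)^2 = 204.49
  (26 - 25.7)^2 = 0.09
  (46 - 25.7)^2 = 412.09
  (35 - 25.7)^2 = 86.49
  (1 - 25.7)^2 = 610.09
  (42 - 25.7)^2 = 265.69
  (3 - 25.7)^2 = 515.29
  (28 - 25.7)^2 = 5.29
  (33 - 25.7)^2 = 53.29
Step 3: Sum of squared deviations = 2668.1
Step 4: Population variance = 2668.1 / 10 = 266.81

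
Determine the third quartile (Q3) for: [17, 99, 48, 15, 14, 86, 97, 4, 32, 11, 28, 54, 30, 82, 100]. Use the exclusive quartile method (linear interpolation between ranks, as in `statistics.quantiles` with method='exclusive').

86

Step 1: Sort the data: [4, 11, 14, 15, 17, 28, 30, 32, 48, 54, 82, 86, 97, 99, 100]
Step 2: n = 15
Step 3: Using the exclusive quartile method:
  Q1 = 15
  Q2 (median) = 32
  Q3 = 86
  IQR = Q3 - Q1 = 86 - 15 = 71
Step 4: Q3 = 86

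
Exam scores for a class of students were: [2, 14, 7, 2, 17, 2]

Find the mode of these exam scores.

2

Step 1: Count the frequency of each value:
  2: appears 3 time(s)
  7: appears 1 time(s)
  14: appears 1 time(s)
  17: appears 1 time(s)
Step 2: The value 2 appears most frequently (3 times).
Step 3: Mode = 2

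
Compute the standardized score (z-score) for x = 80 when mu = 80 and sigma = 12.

0

Step 1: Recall the z-score formula: z = (x - mu) / sigma
Step 2: Substitute values: z = (80 - 80) / 12
Step 3: z = 0 / 12 = 0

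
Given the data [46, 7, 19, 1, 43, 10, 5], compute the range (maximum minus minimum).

45

Step 1: Identify the maximum value: max = 46
Step 2: Identify the minimum value: min = 1
Step 3: Range = max - min = 46 - 1 = 45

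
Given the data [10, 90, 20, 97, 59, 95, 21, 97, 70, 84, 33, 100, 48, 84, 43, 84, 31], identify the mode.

84

Step 1: Count the frequency of each value:
  10: appears 1 time(s)
  20: appears 1 time(s)
  21: appears 1 time(s)
  31: appears 1 time(s)
  33: appears 1 time(s)
  43: appears 1 time(s)
  48: appears 1 time(s)
  59: appears 1 time(s)
  70: appears 1 time(s)
  84: appears 3 time(s)
  90: appears 1 time(s)
  95: appears 1 time(s)
  97: appears 2 time(s)
  100: appears 1 time(s)
Step 2: The value 84 appears most frequently (3 times).
Step 3: Mode = 84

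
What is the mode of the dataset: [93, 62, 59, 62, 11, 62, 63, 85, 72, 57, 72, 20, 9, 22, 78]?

62

Step 1: Count the frequency of each value:
  9: appears 1 time(s)
  11: appears 1 time(s)
  20: appears 1 time(s)
  22: appears 1 time(s)
  57: appears 1 time(s)
  59: appears 1 time(s)
  62: appears 3 time(s)
  63: appears 1 time(s)
  72: appears 2 time(s)
  78: appears 1 time(s)
  85: appears 1 time(s)
  93: appears 1 time(s)
Step 2: The value 62 appears most frequently (3 times).
Step 3: Mode = 62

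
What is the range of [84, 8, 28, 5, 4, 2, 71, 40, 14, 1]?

83

Step 1: Identify the maximum value: max = 84
Step 2: Identify the minimum value: min = 1
Step 3: Range = max - min = 84 - 1 = 83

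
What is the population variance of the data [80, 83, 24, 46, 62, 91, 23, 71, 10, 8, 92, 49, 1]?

1015.2544

Step 1: Compute the mean: (80 + 83 + 24 + 46 + 62 + 91 + 23 + 71 + 10 + 8 + 92 + 49 + 1) / 13 = 49.2308
Step 2: Compute squared deviations from the mean:
  (80 - 49.2308)^2 = 946.7456
  (83 - 49.2308)^2 = 1140.3609
  (24 - 49.2308)^2 = 636.5917
  (46 - 49.2308)^2 = 10.4379
  (62 - 49.2308)^2 = 163.0533
  (91 - 49.2308)^2 = 1744.6686
  (23 - 49.2308)^2 = 688.0533
  (71 - 49.2308)^2 = 473.8994
  (10 - 49.2308)^2 = 1539.0533
  (8 - 49.2308)^2 = 1699.9763
  (92 - 49.2308)^2 = 1829.2071
  (49 - 49.2308)^2 = 0.0533
  (1 - 49.2308)^2 = 2326.2071
Step 3: Sum of squared deviations = 13198.3077
Step 4: Population variance = 13198.3077 / 13 = 1015.2544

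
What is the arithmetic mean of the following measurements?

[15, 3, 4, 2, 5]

5.8

Step 1: Sum all values: 15 + 3 + 4 + 2 + 5 = 29
Step 2: Count the number of values: n = 5
Step 3: Mean = sum / n = 29 / 5 = 5.8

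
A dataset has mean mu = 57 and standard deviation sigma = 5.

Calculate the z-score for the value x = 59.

0.4

Step 1: Recall the z-score formula: z = (x - mu) / sigma
Step 2: Substitute values: z = (59 - 57) / 5
Step 3: z = 2 / 5 = 0.4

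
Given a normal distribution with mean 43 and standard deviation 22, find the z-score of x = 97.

2.4545

Step 1: Recall the z-score formula: z = (x - mu) / sigma
Step 2: Substitute values: z = (97 - 43) / 22
Step 3: z = 54 / 22 = 2.4545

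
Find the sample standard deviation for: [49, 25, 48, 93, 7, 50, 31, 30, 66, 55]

23.9407

Step 1: Compute the mean: 45.4
Step 2: Sum of squared deviations from the mean: 5158.4
Step 3: Sample variance = 5158.4 / 9 = 573.1556
Step 4: Standard deviation = sqrt(573.1556) = 23.9407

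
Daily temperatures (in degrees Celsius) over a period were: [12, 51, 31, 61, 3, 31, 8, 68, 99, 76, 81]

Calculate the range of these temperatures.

96

Step 1: Identify the maximum value: max = 99
Step 2: Identify the minimum value: min = 3
Step 3: Range = max - min = 99 - 3 = 96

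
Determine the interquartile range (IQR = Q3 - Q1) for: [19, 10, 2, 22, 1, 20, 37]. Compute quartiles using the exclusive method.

20

Step 1: Sort the data: [1, 2, 10, 19, 20, 22, 37]
Step 2: n = 7
Step 3: Using the exclusive quartile method:
  Q1 = 2
  Q2 (median) = 19
  Q3 = 22
  IQR = Q3 - Q1 = 22 - 2 = 20
Step 4: IQR = 20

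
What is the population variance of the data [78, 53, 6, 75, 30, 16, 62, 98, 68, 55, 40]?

701.7851

Step 1: Compute the mean: (78 + 53 + 6 + 75 + 30 + 16 + 62 + 98 + 68 + 55 + 40) / 11 = 52.8182
Step 2: Compute squared deviations from the mean:
  (78 - 52.8182)^2 = 634.124
  (53 - 52.8182)^2 = 0.0331
  (6 - 52.8182)^2 = 2191.9421
  (75 - 52.8182)^2 = 492.0331
  (30 - 52.8182)^2 = 520.6694
  (16 - 52.8182)^2 = 1355.5785
  (62 - 52.8182)^2 = 84.3058
  (98 - 52.8182)^2 = 2041.3967
  (68 - 52.8182)^2 = 230.4876
  (55 - 52.8182)^2 = 4.7603
  (40 - 52.8182)^2 = 164.3058
Step 3: Sum of squared deviations = 7719.6364
Step 4: Population variance = 7719.6364 / 11 = 701.7851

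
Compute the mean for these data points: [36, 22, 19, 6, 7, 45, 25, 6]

20.75

Step 1: Sum all values: 36 + 22 + 19 + 6 + 7 + 45 + 25 + 6 = 166
Step 2: Count the number of values: n = 8
Step 3: Mean = sum / n = 166 / 8 = 20.75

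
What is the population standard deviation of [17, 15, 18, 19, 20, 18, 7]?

4.0608

Step 1: Compute the mean: 16.2857
Step 2: Sum of squared deviations from the mean: 115.4286
Step 3: Population variance = 115.4286 / 7 = 16.4898
Step 4: Standard deviation = sqrt(16.4898) = 4.0608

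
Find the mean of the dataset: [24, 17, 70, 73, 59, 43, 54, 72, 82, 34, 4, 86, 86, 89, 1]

52.9333

Step 1: Sum all values: 24 + 17 + 70 + 73 + 59 + 43 + 54 + 72 + 82 + 34 + 4 + 86 + 86 + 89 + 1 = 794
Step 2: Count the number of values: n = 15
Step 3: Mean = sum / n = 794 / 15 = 52.9333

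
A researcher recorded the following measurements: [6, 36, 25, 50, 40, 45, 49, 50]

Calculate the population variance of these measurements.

207.2344

Step 1: Compute the mean: (6 + 36 + 25 + 50 + 40 + 45 + 49 + 50) / 8 = 37.625
Step 2: Compute squared deviations from the mean:
  (6 - 37.625)^2 = 1000.1406
  (36 - 37.625)^2 = 2.6406
  (25 - 37.625)^2 = 159.3906
  (50 - 37.625)^2 = 153.1406
  (40 - 37.625)^2 = 5.6406
  (45 - 37.625)^2 = 54.3906
  (49 - 37.625)^2 = 129.3906
  (50 - 37.625)^2 = 153.1406
Step 3: Sum of squared deviations = 1657.875
Step 4: Population variance = 1657.875 / 8 = 207.2344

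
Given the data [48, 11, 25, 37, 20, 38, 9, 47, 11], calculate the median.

25

Step 1: Sort the data in ascending order: [9, 11, 11, 20, 25, 37, 38, 47, 48]
Step 2: The number of values is n = 9.
Step 3: Since n is odd, the median is the middle value at position 5: 25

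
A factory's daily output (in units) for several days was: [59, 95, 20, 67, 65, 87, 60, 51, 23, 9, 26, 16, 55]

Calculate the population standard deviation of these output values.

26.508

Step 1: Compute the mean: 48.6923
Step 2: Sum of squared deviations from the mean: 9134.7692
Step 3: Population variance = 9134.7692 / 13 = 702.6746
Step 4: Standard deviation = sqrt(702.6746) = 26.508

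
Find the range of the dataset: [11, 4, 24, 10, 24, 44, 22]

40

Step 1: Identify the maximum value: max = 44
Step 2: Identify the minimum value: min = 4
Step 3: Range = max - min = 44 - 4 = 40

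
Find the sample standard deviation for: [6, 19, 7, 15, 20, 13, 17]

5.5506

Step 1: Compute the mean: 13.8571
Step 2: Sum of squared deviations from the mean: 184.8571
Step 3: Sample variance = 184.8571 / 6 = 30.8095
Step 4: Standard deviation = sqrt(30.8095) = 5.5506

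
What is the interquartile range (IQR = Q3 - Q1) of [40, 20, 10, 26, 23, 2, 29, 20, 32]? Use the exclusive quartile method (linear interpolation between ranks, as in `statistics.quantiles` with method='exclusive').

15.5

Step 1: Sort the data: [2, 10, 20, 20, 23, 26, 29, 32, 40]
Step 2: n = 9
Step 3: Using the exclusive quartile method:
  Q1 = 15
  Q2 (median) = 23
  Q3 = 30.5
  IQR = Q3 - Q1 = 30.5 - 15 = 15.5
Step 4: IQR = 15.5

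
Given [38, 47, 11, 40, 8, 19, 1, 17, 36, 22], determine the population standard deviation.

14.6864

Step 1: Compute the mean: 23.9
Step 2: Sum of squared deviations from the mean: 2156.9
Step 3: Population variance = 2156.9 / 10 = 215.69
Step 4: Standard deviation = sqrt(215.69) = 14.6864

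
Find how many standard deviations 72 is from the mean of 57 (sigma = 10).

1.5

Step 1: Recall the z-score formula: z = (x - mu) / sigma
Step 2: Substitute values: z = (72 - 57) / 10
Step 3: z = 15 / 10 = 1.5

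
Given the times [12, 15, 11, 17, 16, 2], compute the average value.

12.1667

Step 1: Sum all values: 12 + 15 + 11 + 17 + 16 + 2 = 73
Step 2: Count the number of values: n = 6
Step 3: Mean = sum / n = 73 / 6 = 12.1667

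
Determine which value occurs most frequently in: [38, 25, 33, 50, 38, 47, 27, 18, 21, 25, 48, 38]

38

Step 1: Count the frequency of each value:
  18: appears 1 time(s)
  21: appears 1 time(s)
  25: appears 2 time(s)
  27: appears 1 time(s)
  33: appears 1 time(s)
  38: appears 3 time(s)
  47: appears 1 time(s)
  48: appears 1 time(s)
  50: appears 1 time(s)
Step 2: The value 38 appears most frequently (3 times).
Step 3: Mode = 38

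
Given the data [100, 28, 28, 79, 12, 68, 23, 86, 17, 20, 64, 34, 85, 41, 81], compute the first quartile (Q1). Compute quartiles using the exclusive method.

23

Step 1: Sort the data: [12, 17, 20, 23, 28, 28, 34, 41, 64, 68, 79, 81, 85, 86, 100]
Step 2: n = 15
Step 3: Using the exclusive quartile method:
  Q1 = 23
  Q2 (median) = 41
  Q3 = 81
  IQR = Q3 - Q1 = 81 - 23 = 58
Step 4: Q1 = 23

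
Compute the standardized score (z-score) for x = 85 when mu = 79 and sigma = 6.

1

Step 1: Recall the z-score formula: z = (x - mu) / sigma
Step 2: Substitute values: z = (85 - 79) / 6
Step 3: z = 6 / 6 = 1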